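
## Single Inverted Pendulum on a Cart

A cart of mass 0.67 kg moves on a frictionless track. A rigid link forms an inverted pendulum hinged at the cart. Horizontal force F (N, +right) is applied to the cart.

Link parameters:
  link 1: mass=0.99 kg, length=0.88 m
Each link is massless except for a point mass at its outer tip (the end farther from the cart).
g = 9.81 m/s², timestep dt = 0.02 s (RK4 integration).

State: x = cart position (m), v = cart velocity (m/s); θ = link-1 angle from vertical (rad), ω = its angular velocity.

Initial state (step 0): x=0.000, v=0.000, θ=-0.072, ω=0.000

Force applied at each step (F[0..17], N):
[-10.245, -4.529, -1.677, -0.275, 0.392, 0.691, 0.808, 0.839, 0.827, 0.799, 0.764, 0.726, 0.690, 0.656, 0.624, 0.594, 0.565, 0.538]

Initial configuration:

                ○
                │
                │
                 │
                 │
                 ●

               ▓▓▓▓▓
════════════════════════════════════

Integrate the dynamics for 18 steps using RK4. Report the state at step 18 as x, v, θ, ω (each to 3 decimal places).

apply F[0]=-10.245 → step 1: x=-0.003, v=-0.283, θ=-0.069, ω=0.305
apply F[1]=-4.529 → step 2: x=-0.010, v=-0.399, θ=-0.062, ω=0.422
apply F[2]=-1.677 → step 3: x=-0.018, v=-0.433, θ=-0.053, ω=0.447
apply F[3]=-0.275 → step 4: x=-0.027, v=-0.427, θ=-0.044, ω=0.430
apply F[4]=+0.392 → step 5: x=-0.035, v=-0.404, θ=-0.036, ω=0.395
apply F[5]=+0.691 → step 6: x=-0.043, v=-0.374, θ=-0.029, ω=0.354
apply F[6]=+0.808 → step 7: x=-0.050, v=-0.343, θ=-0.022, ω=0.313
apply F[7]=+0.839 → step 8: x=-0.056, v=-0.312, θ=-0.016, ω=0.274
apply F[8]=+0.827 → step 9: x=-0.062, v=-0.284, θ=-0.011, ω=0.239
apply F[9]=+0.799 → step 10: x=-0.068, v=-0.258, θ=-0.006, ω=0.207
apply F[10]=+0.764 → step 11: x=-0.073, v=-0.233, θ=-0.003, ω=0.178
apply F[11]=+0.726 → step 12: x=-0.077, v=-0.212, θ=0.001, ω=0.153
apply F[12]=+0.690 → step 13: x=-0.081, v=-0.192, θ=0.004, ω=0.131
apply F[13]=+0.656 → step 14: x=-0.085, v=-0.173, θ=0.006, ω=0.111
apply F[14]=+0.624 → step 15: x=-0.088, v=-0.157, θ=0.008, ω=0.094
apply F[15]=+0.594 → step 16: x=-0.091, v=-0.142, θ=0.010, ω=0.079
apply F[16]=+0.565 → step 17: x=-0.094, v=-0.128, θ=0.011, ω=0.066
apply F[17]=+0.538 → step 18: x=-0.096, v=-0.115, θ=0.012, ω=0.054

Answer: x=-0.096, v=-0.115, θ=0.012, ω=0.054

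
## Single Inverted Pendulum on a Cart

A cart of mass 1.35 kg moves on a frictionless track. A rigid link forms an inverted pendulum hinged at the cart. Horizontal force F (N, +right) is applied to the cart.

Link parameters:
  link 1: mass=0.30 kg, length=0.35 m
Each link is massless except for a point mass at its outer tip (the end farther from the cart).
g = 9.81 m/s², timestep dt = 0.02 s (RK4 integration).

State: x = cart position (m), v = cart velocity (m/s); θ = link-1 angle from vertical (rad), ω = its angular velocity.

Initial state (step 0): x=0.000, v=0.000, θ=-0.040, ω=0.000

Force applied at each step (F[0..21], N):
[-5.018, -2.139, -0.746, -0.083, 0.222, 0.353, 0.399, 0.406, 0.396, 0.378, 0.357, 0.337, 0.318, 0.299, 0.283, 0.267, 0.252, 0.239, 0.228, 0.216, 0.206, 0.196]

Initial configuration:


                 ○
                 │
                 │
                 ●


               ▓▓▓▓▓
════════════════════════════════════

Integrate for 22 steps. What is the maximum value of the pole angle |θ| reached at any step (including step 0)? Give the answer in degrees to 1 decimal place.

Answer: 2.3°

Derivation:
apply F[0]=-5.018 → step 1: x=-0.001, v=-0.073, θ=-0.038, ω=0.185
apply F[1]=-2.139 → step 2: x=-0.002, v=-0.103, θ=-0.034, ω=0.251
apply F[2]=-0.746 → step 3: x=-0.005, v=-0.112, θ=-0.029, ω=0.261
apply F[3]=-0.083 → step 4: x=-0.007, v=-0.112, θ=-0.024, ω=0.247
apply F[4]=+0.222 → step 5: x=-0.009, v=-0.108, θ=-0.019, ω=0.223
apply F[5]=+0.353 → step 6: x=-0.011, v=-0.102, θ=-0.015, ω=0.196
apply F[6]=+0.399 → step 7: x=-0.013, v=-0.096, θ=-0.011, ω=0.171
apply F[7]=+0.406 → step 8: x=-0.015, v=-0.089, θ=-0.008, ω=0.147
apply F[8]=+0.396 → step 9: x=-0.017, v=-0.083, θ=-0.005, ω=0.126
apply F[9]=+0.378 → step 10: x=-0.018, v=-0.078, θ=-0.003, ω=0.107
apply F[10]=+0.357 → step 11: x=-0.020, v=-0.072, θ=-0.001, ω=0.091
apply F[11]=+0.337 → step 12: x=-0.021, v=-0.067, θ=0.001, ω=0.076
apply F[12]=+0.318 → step 13: x=-0.023, v=-0.063, θ=0.002, ω=0.064
apply F[13]=+0.299 → step 14: x=-0.024, v=-0.058, θ=0.003, ω=0.053
apply F[14]=+0.283 → step 15: x=-0.025, v=-0.054, θ=0.004, ω=0.044
apply F[15]=+0.267 → step 16: x=-0.026, v=-0.050, θ=0.005, ω=0.036
apply F[16]=+0.252 → step 17: x=-0.027, v=-0.047, θ=0.006, ω=0.029
apply F[17]=+0.239 → step 18: x=-0.028, v=-0.044, θ=0.006, ω=0.023
apply F[18]=+0.228 → step 19: x=-0.029, v=-0.041, θ=0.007, ω=0.018
apply F[19]=+0.216 → step 20: x=-0.029, v=-0.038, θ=0.007, ω=0.014
apply F[20]=+0.206 → step 21: x=-0.030, v=-0.035, θ=0.007, ω=0.010
apply F[21]=+0.196 → step 22: x=-0.031, v=-0.032, θ=0.007, ω=0.007
Max |angle| over trajectory = 0.040 rad = 2.3°.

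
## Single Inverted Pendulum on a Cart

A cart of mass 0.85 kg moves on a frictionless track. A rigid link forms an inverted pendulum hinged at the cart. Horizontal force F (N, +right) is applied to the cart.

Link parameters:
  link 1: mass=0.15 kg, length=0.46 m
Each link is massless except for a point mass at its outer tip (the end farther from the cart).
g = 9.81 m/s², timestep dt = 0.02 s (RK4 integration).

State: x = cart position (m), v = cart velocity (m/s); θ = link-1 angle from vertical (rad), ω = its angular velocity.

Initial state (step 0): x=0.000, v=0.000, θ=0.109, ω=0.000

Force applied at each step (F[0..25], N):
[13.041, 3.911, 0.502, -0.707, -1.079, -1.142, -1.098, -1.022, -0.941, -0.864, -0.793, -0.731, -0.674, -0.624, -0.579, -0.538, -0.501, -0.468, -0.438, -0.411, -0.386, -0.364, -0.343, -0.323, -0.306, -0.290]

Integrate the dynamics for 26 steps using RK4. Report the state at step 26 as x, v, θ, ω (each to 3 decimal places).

Answer: x=0.102, v=0.056, θ=-0.021, ω=0.007

Derivation:
apply F[0]=+13.041 → step 1: x=0.003, v=0.303, θ=0.103, ω=-0.608
apply F[1]=+3.911 → step 2: x=0.010, v=0.391, θ=0.089, ω=-0.759
apply F[2]=+0.502 → step 3: x=0.018, v=0.400, θ=0.074, ω=-0.744
apply F[3]=-0.707 → step 4: x=0.026, v=0.381, θ=0.060, ω=-0.675
apply F[4]=-1.079 → step 5: x=0.033, v=0.354, θ=0.047, ω=-0.593
apply F[5]=-1.142 → step 6: x=0.040, v=0.326, θ=0.036, ω=-0.513
apply F[6]=-1.098 → step 7: x=0.046, v=0.299, θ=0.027, ω=-0.442
apply F[7]=-1.022 → step 8: x=0.052, v=0.274, θ=0.019, ω=-0.378
apply F[8]=-0.941 → step 9: x=0.057, v=0.252, θ=0.012, ω=-0.322
apply F[9]=-0.864 → step 10: x=0.062, v=0.231, θ=0.006, ω=-0.274
apply F[10]=-0.793 → step 11: x=0.066, v=0.212, θ=0.001, ω=-0.232
apply F[11]=-0.731 → step 12: x=0.070, v=0.195, θ=-0.004, ω=-0.195
apply F[12]=-0.674 → step 13: x=0.074, v=0.179, θ=-0.007, ω=-0.163
apply F[13]=-0.624 → step 14: x=0.078, v=0.165, θ=-0.010, ω=-0.136
apply F[14]=-0.579 → step 15: x=0.081, v=0.152, θ=-0.013, ω=-0.112
apply F[15]=-0.538 → step 16: x=0.084, v=0.140, θ=-0.015, ω=-0.091
apply F[16]=-0.501 → step 17: x=0.086, v=0.128, θ=-0.016, ω=-0.074
apply F[17]=-0.468 → step 18: x=0.089, v=0.118, θ=-0.018, ω=-0.058
apply F[18]=-0.438 → step 19: x=0.091, v=0.108, θ=-0.019, ω=-0.045
apply F[19]=-0.411 → step 20: x=0.093, v=0.099, θ=-0.020, ω=-0.034
apply F[20]=-0.386 → step 21: x=0.095, v=0.091, θ=-0.020, ω=-0.024
apply F[21]=-0.364 → step 22: x=0.097, v=0.083, θ=-0.020, ω=-0.015
apply F[22]=-0.343 → step 23: x=0.098, v=0.076, θ=-0.021, ω=-0.008
apply F[23]=-0.323 → step 24: x=0.100, v=0.069, θ=-0.021, ω=-0.002
apply F[24]=-0.306 → step 25: x=0.101, v=0.062, θ=-0.021, ω=0.003
apply F[25]=-0.290 → step 26: x=0.102, v=0.056, θ=-0.021, ω=0.007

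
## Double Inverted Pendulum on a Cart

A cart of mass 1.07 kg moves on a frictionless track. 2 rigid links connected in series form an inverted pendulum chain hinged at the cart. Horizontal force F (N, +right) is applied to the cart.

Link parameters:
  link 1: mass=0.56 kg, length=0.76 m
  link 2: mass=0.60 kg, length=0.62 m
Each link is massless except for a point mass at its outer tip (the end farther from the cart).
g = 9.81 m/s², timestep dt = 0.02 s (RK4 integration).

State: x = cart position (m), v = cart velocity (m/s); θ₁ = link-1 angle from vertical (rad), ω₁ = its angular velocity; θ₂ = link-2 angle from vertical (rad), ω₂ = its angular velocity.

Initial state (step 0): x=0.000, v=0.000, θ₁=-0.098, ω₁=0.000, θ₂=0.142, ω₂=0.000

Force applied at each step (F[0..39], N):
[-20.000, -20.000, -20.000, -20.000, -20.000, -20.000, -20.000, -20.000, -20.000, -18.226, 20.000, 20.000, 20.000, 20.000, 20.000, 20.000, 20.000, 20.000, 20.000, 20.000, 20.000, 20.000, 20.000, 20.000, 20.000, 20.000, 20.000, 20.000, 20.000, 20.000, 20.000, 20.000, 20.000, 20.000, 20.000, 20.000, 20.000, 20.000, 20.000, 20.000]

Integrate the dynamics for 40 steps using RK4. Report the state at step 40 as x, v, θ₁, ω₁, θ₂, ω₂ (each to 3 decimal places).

apply F[0]=-20.000 → step 1: x=-0.004, v=-0.351, θ₁=-0.094, ω₁=0.365, θ₂=0.144, ω₂=0.171
apply F[1]=-20.000 → step 2: x=-0.014, v=-0.705, θ₁=-0.083, ω₁=0.738, θ₂=0.149, ω₂=0.334
apply F[2]=-20.000 → step 3: x=-0.032, v=-1.063, θ₁=-0.065, ω₁=1.128, θ₂=0.157, ω₂=0.483
apply F[3]=-20.000 → step 4: x=-0.057, v=-1.426, θ₁=-0.038, ω₁=1.541, θ₂=0.168, ω₂=0.609
apply F[4]=-20.000 → step 5: x=-0.089, v=-1.797, θ₁=-0.003, ω₁=1.984, θ₂=0.181, ω₂=0.705
apply F[5]=-20.000 → step 6: x=-0.129, v=-2.173, θ₁=0.041, ω₁=2.458, θ₂=0.196, ω₂=0.766
apply F[6]=-20.000 → step 7: x=-0.176, v=-2.550, θ₁=0.096, ω₁=2.961, θ₂=0.212, ω₂=0.791
apply F[7]=-20.000 → step 8: x=-0.230, v=-2.921, θ₁=0.160, ω₁=3.481, θ₂=0.227, ω₂=0.787
apply F[8]=-20.000 → step 9: x=-0.292, v=-3.275, θ₁=0.235, ω₁=3.992, θ₂=0.243, ω₂=0.777
apply F[9]=-18.226 → step 10: x=-0.361, v=-3.567, θ₁=0.319, ω₁=4.425, θ₂=0.259, ω₂=0.792
apply F[10]=+20.000 → step 11: x=-0.429, v=-3.206, θ₁=0.404, ω₁=4.077, θ₂=0.274, ω₂=0.780
apply F[11]=+20.000 → step 12: x=-0.489, v=-2.869, θ₁=0.483, ω₁=3.805, θ₂=0.290, ω₂=0.737
apply F[12]=+20.000 → step 13: x=-0.544, v=-2.555, θ₁=0.557, ω₁=3.607, θ₂=0.304, ω₂=0.655
apply F[13]=+20.000 → step 14: x=-0.592, v=-2.257, θ₁=0.627, ω₁=3.473, θ₂=0.316, ω₂=0.538
apply F[14]=+20.000 → step 15: x=-0.634, v=-1.972, θ₁=0.696, ω₁=3.394, θ₂=0.325, ω₂=0.388
apply F[15]=+20.000 → step 16: x=-0.671, v=-1.696, θ₁=0.763, ω₁=3.363, θ₂=0.331, ω₂=0.213
apply F[16]=+20.000 → step 17: x=-0.702, v=-1.424, θ₁=0.831, ω₁=3.372, θ₂=0.333, ω₂=0.016
apply F[17]=+20.000 → step 18: x=-0.728, v=-1.152, θ₁=0.899, ω₁=3.413, θ₂=0.331, ω₂=-0.195
apply F[18]=+20.000 → step 19: x=-0.748, v=-0.879, θ₁=0.967, ω₁=3.482, θ₂=0.325, ω₂=-0.414
apply F[19]=+20.000 → step 20: x=-0.763, v=-0.601, θ₁=1.038, ω₁=3.574, θ₂=0.315, ω₂=-0.634
apply F[20]=+20.000 → step 21: x=-0.772, v=-0.316, θ₁=1.111, ω₁=3.684, θ₂=0.300, ω₂=-0.850
apply F[21]=+20.000 → step 22: x=-0.775, v=-0.023, θ₁=1.185, ω₁=3.812, θ₂=0.281, ω₂=-1.055
apply F[22]=+20.000 → step 23: x=-0.773, v=0.281, θ₁=1.263, ω₁=3.956, θ₂=0.258, ω₂=-1.243
apply F[23]=+20.000 → step 24: x=-0.764, v=0.596, θ₁=1.344, ω₁=4.117, θ₂=0.231, ω₂=-1.407
apply F[24]=+20.000 → step 25: x=-0.749, v=0.923, θ₁=1.428, ω₁=4.296, θ₂=0.202, ω₂=-1.542
apply F[25]=+20.000 → step 26: x=-0.727, v=1.264, θ₁=1.516, ω₁=4.500, θ₂=0.170, ω₂=-1.639
apply F[26]=+20.000 → step 27: x=-0.698, v=1.621, θ₁=1.608, ω₁=4.734, θ₂=0.137, ω₂=-1.691
apply F[27]=+20.000 → step 28: x=-0.662, v=1.996, θ₁=1.705, ω₁=5.010, θ₂=0.103, ω₂=-1.685
apply F[28]=+20.000 → step 29: x=-0.618, v=2.396, θ₁=1.809, ω₁=5.342, θ₂=0.070, ω₂=-1.606
apply F[29]=+20.000 → step 30: x=-0.566, v=2.825, θ₁=1.920, ω₁=5.751, θ₂=0.039, ω₂=-1.431
apply F[30]=+20.000 → step 31: x=-0.505, v=3.297, θ₁=2.040, ω₁=6.270, θ₂=0.013, ω₂=-1.126
apply F[31]=+20.000 → step 32: x=-0.434, v=3.828, θ₁=2.172, ω₁=6.946, θ₂=-0.005, ω₂=-0.642
apply F[32]=+20.000 → step 33: x=-0.351, v=4.443, θ₁=2.319, ω₁=7.850, θ₂=-0.011, ω₂=0.096
apply F[33]=+20.000 → step 34: x=-0.255, v=5.177, θ₁=2.488, ω₁=9.082, θ₂=0.002, ω₂=1.199
apply F[34]=+20.000 → step 35: x=-0.143, v=6.053, θ₁=2.685, ω₁=10.746, θ₂=0.041, ω₂=2.800
apply F[35]=+20.000 → step 36: x=-0.013, v=6.992, θ₁=2.920, ω₁=12.767, θ₂=0.117, ω₂=4.937
apply F[36]=+20.000 → step 37: x=0.134, v=7.587, θ₁=3.193, ω₁=14.371, θ₂=0.238, ω₂=7.110
apply F[37]=+20.000 → step 38: x=0.285, v=7.352, θ₁=3.484, ω₁=14.443, θ₂=0.394, ω₂=8.254
apply F[38]=+20.000 → step 39: x=0.425, v=6.571, θ₁=3.764, ω₁=13.413, θ₂=0.561, ω₂=8.228
apply F[39]=+20.000 → step 40: x=0.548, v=5.736, θ₁=4.020, ω₁=12.246, θ₂=0.720, ω₂=7.633

Answer: x=0.548, v=5.736, θ₁=4.020, ω₁=12.246, θ₂=0.720, ω₂=7.633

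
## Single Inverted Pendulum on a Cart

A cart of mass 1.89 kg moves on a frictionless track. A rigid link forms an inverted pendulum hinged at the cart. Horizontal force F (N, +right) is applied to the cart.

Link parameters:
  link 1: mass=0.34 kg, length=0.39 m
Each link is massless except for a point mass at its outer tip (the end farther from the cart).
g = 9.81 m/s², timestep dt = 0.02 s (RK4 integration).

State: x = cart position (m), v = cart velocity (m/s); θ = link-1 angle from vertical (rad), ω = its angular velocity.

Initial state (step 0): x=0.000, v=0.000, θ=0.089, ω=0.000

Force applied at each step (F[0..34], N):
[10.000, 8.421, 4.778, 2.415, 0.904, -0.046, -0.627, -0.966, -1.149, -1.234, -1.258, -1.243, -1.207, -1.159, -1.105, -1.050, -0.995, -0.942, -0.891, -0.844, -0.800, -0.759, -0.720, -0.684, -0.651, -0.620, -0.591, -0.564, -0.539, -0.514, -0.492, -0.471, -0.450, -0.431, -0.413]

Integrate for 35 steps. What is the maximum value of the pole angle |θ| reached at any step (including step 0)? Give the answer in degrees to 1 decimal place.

apply F[0]=+10.000 → step 1: x=0.001, v=0.103, θ=0.087, ω=-0.218
apply F[1]=+8.421 → step 2: x=0.004, v=0.189, θ=0.081, ω=-0.395
apply F[2]=+4.778 → step 3: x=0.008, v=0.236, θ=0.072, ω=-0.479
apply F[3]=+2.415 → step 4: x=0.013, v=0.260, θ=0.062, ω=-0.505
apply F[4]=+0.904 → step 5: x=0.018, v=0.267, θ=0.052, ω=-0.495
apply F[5]=-0.046 → step 6: x=0.024, v=0.265, θ=0.043, ω=-0.466
apply F[6]=-0.627 → step 7: x=0.029, v=0.257, θ=0.034, ω=-0.427
apply F[7]=-0.966 → step 8: x=0.034, v=0.246, θ=0.026, ω=-0.383
apply F[8]=-1.149 → step 9: x=0.039, v=0.233, θ=0.018, ω=-0.339
apply F[9]=-1.234 → step 10: x=0.043, v=0.219, θ=0.012, ω=-0.296
apply F[10]=-1.258 → step 11: x=0.048, v=0.206, θ=0.006, ω=-0.257
apply F[11]=-1.243 → step 12: x=0.052, v=0.192, θ=0.002, ω=-0.221
apply F[12]=-1.207 → step 13: x=0.055, v=0.180, θ=-0.002, ω=-0.188
apply F[13]=-1.159 → step 14: x=0.059, v=0.168, θ=-0.006, ω=-0.159
apply F[14]=-1.105 → step 15: x=0.062, v=0.156, θ=-0.009, ω=-0.134
apply F[15]=-1.050 → step 16: x=0.065, v=0.145, θ=-0.011, ω=-0.111
apply F[16]=-0.995 → step 17: x=0.068, v=0.135, θ=-0.013, ω=-0.092
apply F[17]=-0.942 → step 18: x=0.070, v=0.126, θ=-0.015, ω=-0.074
apply F[18]=-0.891 → step 19: x=0.073, v=0.117, θ=-0.016, ω=-0.060
apply F[19]=-0.844 → step 20: x=0.075, v=0.109, θ=-0.017, ω=-0.047
apply F[20]=-0.800 → step 21: x=0.077, v=0.101, θ=-0.018, ω=-0.035
apply F[21]=-0.759 → step 22: x=0.079, v=0.093, θ=-0.019, ω=-0.026
apply F[22]=-0.720 → step 23: x=0.081, v=0.086, θ=-0.019, ω=-0.018
apply F[23]=-0.684 → step 24: x=0.083, v=0.080, θ=-0.019, ω=-0.011
apply F[24]=-0.651 → step 25: x=0.084, v=0.074, θ=-0.020, ω=-0.005
apply F[25]=-0.620 → step 26: x=0.086, v=0.068, θ=-0.020, ω=0.001
apply F[26]=-0.591 → step 27: x=0.087, v=0.062, θ=-0.020, ω=0.005
apply F[27]=-0.564 → step 28: x=0.088, v=0.057, θ=-0.019, ω=0.009
apply F[28]=-0.539 → step 29: x=0.089, v=0.052, θ=-0.019, ω=0.012
apply F[29]=-0.514 → step 30: x=0.090, v=0.047, θ=-0.019, ω=0.014
apply F[30]=-0.492 → step 31: x=0.091, v=0.043, θ=-0.019, ω=0.017
apply F[31]=-0.471 → step 32: x=0.092, v=0.038, θ=-0.018, ω=0.018
apply F[32]=-0.450 → step 33: x=0.093, v=0.034, θ=-0.018, ω=0.020
apply F[33]=-0.431 → step 34: x=0.093, v=0.030, θ=-0.018, ω=0.021
apply F[34]=-0.413 → step 35: x=0.094, v=0.027, θ=-0.017, ω=0.022
Max |angle| over trajectory = 0.089 rad = 5.1°.

Answer: 5.1°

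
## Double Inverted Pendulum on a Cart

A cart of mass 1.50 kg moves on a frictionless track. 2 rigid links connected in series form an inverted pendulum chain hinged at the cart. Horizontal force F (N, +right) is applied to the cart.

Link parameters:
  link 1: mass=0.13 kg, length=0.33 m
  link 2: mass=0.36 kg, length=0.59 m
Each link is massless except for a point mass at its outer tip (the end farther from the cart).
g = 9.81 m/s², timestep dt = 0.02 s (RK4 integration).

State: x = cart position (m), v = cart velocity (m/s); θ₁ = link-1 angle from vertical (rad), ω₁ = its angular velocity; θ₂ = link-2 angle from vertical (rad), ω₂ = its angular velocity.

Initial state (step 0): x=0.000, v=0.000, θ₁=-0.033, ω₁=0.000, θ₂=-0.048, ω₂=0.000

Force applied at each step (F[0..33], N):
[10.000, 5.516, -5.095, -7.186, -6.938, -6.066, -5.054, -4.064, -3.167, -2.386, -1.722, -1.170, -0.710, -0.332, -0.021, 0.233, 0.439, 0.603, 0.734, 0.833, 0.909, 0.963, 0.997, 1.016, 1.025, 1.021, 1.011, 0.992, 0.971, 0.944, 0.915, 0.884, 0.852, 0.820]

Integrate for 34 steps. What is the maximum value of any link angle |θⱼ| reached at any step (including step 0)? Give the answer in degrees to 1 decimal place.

apply F[0]=+10.000 → step 1: x=0.001, v=0.135, θ₁=-0.037, ω₁=-0.409, θ₂=-0.048, ω₂=-0.017
apply F[1]=+5.516 → step 2: x=0.005, v=0.212, θ₁=-0.048, ω₁=-0.654, θ₂=-0.049, ω₂=-0.025
apply F[2]=-5.095 → step 3: x=0.008, v=0.147, θ₁=-0.059, ω₁=-0.499, θ₂=-0.049, ω₂=-0.019
apply F[3]=-7.186 → step 4: x=0.010, v=0.055, θ₁=-0.067, ω₁=-0.283, θ₂=-0.049, ω₂=-0.000
apply F[4]=-6.938 → step 5: x=0.011, v=-0.032, θ₁=-0.071, ω₁=-0.092, θ₂=-0.049, ω₂=0.025
apply F[5]=-6.066 → step 6: x=0.009, v=-0.109, θ₁=-0.071, ω₁=0.059, θ₂=-0.048, ω₂=0.054
apply F[6]=-5.054 → step 7: x=0.006, v=-0.172, θ₁=-0.069, ω₁=0.169, θ₂=-0.047, ω₂=0.083
apply F[7]=-4.064 → step 8: x=0.003, v=-0.221, θ₁=-0.065, ω₁=0.246, θ₂=-0.045, ω₂=0.109
apply F[8]=-3.167 → step 9: x=-0.002, v=-0.260, θ₁=-0.059, ω₁=0.295, θ₂=-0.043, ω₂=0.132
apply F[9]=-2.386 → step 10: x=-0.008, v=-0.288, θ₁=-0.053, ω₁=0.322, θ₂=-0.040, ω₂=0.151
apply F[10]=-1.722 → step 11: x=-0.014, v=-0.308, θ₁=-0.047, ω₁=0.333, θ₂=-0.037, ω₂=0.165
apply F[11]=-1.170 → step 12: x=-0.020, v=-0.320, θ₁=-0.040, ω₁=0.332, θ₂=-0.033, ω₂=0.176
apply F[12]=-0.710 → step 13: x=-0.026, v=-0.328, θ₁=-0.033, ω₁=0.324, θ₂=-0.030, ω₂=0.182
apply F[13]=-0.332 → step 14: x=-0.033, v=-0.330, θ₁=-0.027, ω₁=0.309, θ₂=-0.026, ω₂=0.185
apply F[14]=-0.021 → step 15: x=-0.040, v=-0.329, θ₁=-0.021, ω₁=0.291, θ₂=-0.022, ω₂=0.185
apply F[15]=+0.233 → step 16: x=-0.046, v=-0.325, θ₁=-0.015, ω₁=0.271, θ₂=-0.018, ω₂=0.183
apply F[16]=+0.439 → step 17: x=-0.053, v=-0.318, θ₁=-0.010, ω₁=0.249, θ₂=-0.015, ω₂=0.178
apply F[17]=+0.603 → step 18: x=-0.059, v=-0.309, θ₁=-0.005, ω₁=0.227, θ₂=-0.011, ω₂=0.172
apply F[18]=+0.734 → step 19: x=-0.065, v=-0.299, θ₁=-0.001, ω₁=0.206, θ₂=-0.008, ω₂=0.164
apply F[19]=+0.833 → step 20: x=-0.071, v=-0.288, θ₁=0.003, ω₁=0.184, θ₂=-0.005, ω₂=0.155
apply F[20]=+0.909 → step 21: x=-0.076, v=-0.276, θ₁=0.006, ω₁=0.164, θ₂=-0.002, ω₂=0.145
apply F[21]=+0.963 → step 22: x=-0.082, v=-0.264, θ₁=0.009, ω₁=0.145, θ₂=0.001, ω₂=0.135
apply F[22]=+0.997 → step 23: x=-0.087, v=-0.252, θ₁=0.012, ω₁=0.126, θ₂=0.004, ω₂=0.124
apply F[23]=+1.016 → step 24: x=-0.092, v=-0.239, θ₁=0.014, ω₁=0.110, θ₂=0.006, ω₂=0.114
apply F[24]=+1.025 → step 25: x=-0.097, v=-0.226, θ₁=0.016, ω₁=0.094, θ₂=0.008, ω₂=0.103
apply F[25]=+1.021 → step 26: x=-0.101, v=-0.214, θ₁=0.018, ω₁=0.080, θ₂=0.010, ω₂=0.093
apply F[26]=+1.011 → step 27: x=-0.105, v=-0.201, θ₁=0.020, ω₁=0.067, θ₂=0.012, ω₂=0.083
apply F[27]=+0.992 → step 28: x=-0.109, v=-0.189, θ₁=0.021, ω₁=0.055, θ₂=0.013, ω₂=0.074
apply F[28]=+0.971 → step 29: x=-0.113, v=-0.178, θ₁=0.022, ω₁=0.044, θ₂=0.015, ω₂=0.065
apply F[29]=+0.944 → step 30: x=-0.116, v=-0.167, θ₁=0.023, ω₁=0.035, θ₂=0.016, ω₂=0.056
apply F[30]=+0.915 → step 31: x=-0.119, v=-0.156, θ₁=0.023, ω₁=0.027, θ₂=0.017, ω₂=0.048
apply F[31]=+0.884 → step 32: x=-0.122, v=-0.146, θ₁=0.024, ω₁=0.019, θ₂=0.018, ω₂=0.041
apply F[32]=+0.852 → step 33: x=-0.125, v=-0.136, θ₁=0.024, ω₁=0.013, θ₂=0.019, ω₂=0.034
apply F[33]=+0.820 → step 34: x=-0.128, v=-0.126, θ₁=0.024, ω₁=0.007, θ₂=0.019, ω₂=0.028
Max |angle| over trajectory = 0.071 rad = 4.1°.

Answer: 4.1°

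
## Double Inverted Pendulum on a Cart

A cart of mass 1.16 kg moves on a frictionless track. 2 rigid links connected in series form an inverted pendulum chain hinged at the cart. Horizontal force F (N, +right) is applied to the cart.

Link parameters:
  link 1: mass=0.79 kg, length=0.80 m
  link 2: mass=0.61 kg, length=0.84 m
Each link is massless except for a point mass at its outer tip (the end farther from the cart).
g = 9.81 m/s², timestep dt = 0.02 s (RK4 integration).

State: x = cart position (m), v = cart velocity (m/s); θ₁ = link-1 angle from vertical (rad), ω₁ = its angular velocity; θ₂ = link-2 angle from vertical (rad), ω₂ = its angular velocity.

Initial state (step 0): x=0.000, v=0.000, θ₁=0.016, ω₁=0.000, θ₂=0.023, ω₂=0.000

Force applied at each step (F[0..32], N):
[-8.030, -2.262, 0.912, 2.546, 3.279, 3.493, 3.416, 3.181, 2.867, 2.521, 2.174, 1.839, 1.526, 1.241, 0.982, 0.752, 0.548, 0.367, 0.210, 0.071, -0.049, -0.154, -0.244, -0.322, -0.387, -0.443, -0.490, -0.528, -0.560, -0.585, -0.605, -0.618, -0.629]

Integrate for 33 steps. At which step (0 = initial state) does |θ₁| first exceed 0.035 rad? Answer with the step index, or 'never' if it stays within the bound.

Answer: 6

Derivation:
apply F[0]=-8.030 → step 1: x=-0.001, v=-0.142, θ₁=0.018, ω₁=0.181, θ₂=0.023, ω₂=0.003
apply F[1]=-2.262 → step 2: x=-0.005, v=-0.186, θ₁=0.022, ω₁=0.240, θ₂=0.023, ω₂=0.004
apply F[2]=+0.912 → step 3: x=-0.008, v=-0.176, θ₁=0.027, ω₁=0.233, θ₂=0.023, ω₂=0.003
apply F[3]=+2.546 → step 4: x=-0.011, v=-0.139, θ₁=0.031, ω₁=0.195, θ₂=0.023, ω₂=0.001
apply F[4]=+3.279 → step 5: x=-0.014, v=-0.090, θ₁=0.034, ω₁=0.144, θ₂=0.023, ω₂=-0.003
apply F[5]=+3.493 → step 6: x=-0.015, v=-0.039, θ₁=0.037, ω₁=0.091, θ₂=0.023, ω₂=-0.008
apply F[6]=+3.416 → step 7: x=-0.015, v=0.011, θ₁=0.038, ω₁=0.040, θ₂=0.023, ω₂=-0.014
apply F[7]=+3.181 → step 8: x=-0.015, v=0.057, θ₁=0.038, ω₁=-0.004, θ₂=0.023, ω₂=-0.021
apply F[8]=+2.867 → step 9: x=-0.013, v=0.097, θ₁=0.038, ω₁=-0.042, θ₂=0.022, ω₂=-0.027
apply F[9]=+2.521 → step 10: x=-0.011, v=0.132, θ₁=0.037, ω₁=-0.073, θ₂=0.021, ω₂=-0.034
apply F[10]=+2.174 → step 11: x=-0.008, v=0.161, θ₁=0.035, ω₁=-0.098, θ₂=0.021, ω₂=-0.040
apply F[11]=+1.839 → step 12: x=-0.004, v=0.185, θ₁=0.033, ω₁=-0.116, θ₂=0.020, ω₂=-0.046
apply F[12]=+1.526 → step 13: x=-0.001, v=0.203, θ₁=0.030, ω₁=-0.130, θ₂=0.019, ω₂=-0.051
apply F[13]=+1.241 → step 14: x=0.004, v=0.218, θ₁=0.028, ω₁=-0.139, θ₂=0.018, ω₂=-0.055
apply F[14]=+0.982 → step 15: x=0.008, v=0.229, θ₁=0.025, ω₁=-0.144, θ₂=0.017, ω₂=-0.059
apply F[15]=+0.752 → step 16: x=0.013, v=0.236, θ₁=0.022, ω₁=-0.146, θ₂=0.015, ω₂=-0.062
apply F[16]=+0.548 → step 17: x=0.018, v=0.241, θ₁=0.019, ω₁=-0.146, θ₂=0.014, ω₂=-0.065
apply F[17]=+0.367 → step 18: x=0.022, v=0.243, θ₁=0.016, ω₁=-0.143, θ₂=0.013, ω₂=-0.066
apply F[18]=+0.210 → step 19: x=0.027, v=0.243, θ₁=0.013, ω₁=-0.139, θ₂=0.012, ω₂=-0.067
apply F[19]=+0.071 → step 20: x=0.032, v=0.241, θ₁=0.011, ω₁=-0.134, θ₂=0.010, ω₂=-0.068
apply F[20]=-0.049 → step 21: x=0.037, v=0.238, θ₁=0.008, ω₁=-0.128, θ₂=0.009, ω₂=-0.068
apply F[21]=-0.154 → step 22: x=0.042, v=0.234, θ₁=0.006, ω₁=-0.121, θ₂=0.007, ω₂=-0.067
apply F[22]=-0.244 → step 23: x=0.046, v=0.229, θ₁=0.003, ω₁=-0.114, θ₂=0.006, ω₂=-0.066
apply F[23]=-0.322 → step 24: x=0.051, v=0.222, θ₁=0.001, ω₁=-0.106, θ₂=0.005, ω₂=-0.065
apply F[24]=-0.387 → step 25: x=0.055, v=0.216, θ₁=-0.001, ω₁=-0.099, θ₂=0.004, ω₂=-0.063
apply F[25]=-0.443 → step 26: x=0.059, v=0.209, θ₁=-0.003, ω₁=-0.091, θ₂=0.002, ω₂=-0.061
apply F[26]=-0.490 → step 27: x=0.063, v=0.201, θ₁=-0.005, ω₁=-0.084, θ₂=0.001, ω₂=-0.059
apply F[27]=-0.528 → step 28: x=0.067, v=0.193, θ₁=-0.006, ω₁=-0.076, θ₂=-0.000, ω₂=-0.057
apply F[28]=-0.560 → step 29: x=0.071, v=0.185, θ₁=-0.008, ω₁=-0.069, θ₂=-0.001, ω₂=-0.054
apply F[29]=-0.585 → step 30: x=0.075, v=0.177, θ₁=-0.009, ω₁=-0.062, θ₂=-0.002, ω₂=-0.051
apply F[30]=-0.605 → step 31: x=0.078, v=0.169, θ₁=-0.010, ω₁=-0.056, θ₂=-0.003, ω₂=-0.048
apply F[31]=-0.618 → step 32: x=0.082, v=0.161, θ₁=-0.011, ω₁=-0.049, θ₂=-0.004, ω₂=-0.046
apply F[32]=-0.629 → step 33: x=0.085, v=0.153, θ₁=-0.012, ω₁=-0.044, θ₂=-0.005, ω₂=-0.043
|θ₁| = 0.037 > 0.035 first at step 6.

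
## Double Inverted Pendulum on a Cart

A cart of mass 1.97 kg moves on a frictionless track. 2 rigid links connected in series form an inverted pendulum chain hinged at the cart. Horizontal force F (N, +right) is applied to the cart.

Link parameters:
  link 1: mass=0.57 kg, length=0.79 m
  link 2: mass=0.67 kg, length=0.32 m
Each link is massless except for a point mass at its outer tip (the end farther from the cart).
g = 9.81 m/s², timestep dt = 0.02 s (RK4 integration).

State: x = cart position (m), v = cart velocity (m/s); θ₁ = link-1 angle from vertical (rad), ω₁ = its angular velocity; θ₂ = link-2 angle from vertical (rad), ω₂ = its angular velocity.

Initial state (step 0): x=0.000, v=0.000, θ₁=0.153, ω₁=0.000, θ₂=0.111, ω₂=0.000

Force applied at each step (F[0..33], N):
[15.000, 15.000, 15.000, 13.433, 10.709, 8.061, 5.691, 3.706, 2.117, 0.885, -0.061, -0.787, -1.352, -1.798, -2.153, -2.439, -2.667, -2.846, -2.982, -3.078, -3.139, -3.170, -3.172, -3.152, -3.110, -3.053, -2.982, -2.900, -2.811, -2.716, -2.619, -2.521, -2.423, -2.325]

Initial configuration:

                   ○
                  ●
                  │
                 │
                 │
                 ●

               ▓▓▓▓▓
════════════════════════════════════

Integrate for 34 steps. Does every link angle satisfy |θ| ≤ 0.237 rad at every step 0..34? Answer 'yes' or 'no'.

Answer: yes

Derivation:
apply F[0]=+15.000 → step 1: x=0.001, v=0.132, θ₁=0.152, ω₁=-0.114, θ₂=0.110, ω₂=-0.061
apply F[1]=+15.000 → step 2: x=0.005, v=0.264, θ₁=0.148, ω₁=-0.229, θ₂=0.109, ω₂=-0.120
apply F[2]=+15.000 → step 3: x=0.012, v=0.397, θ₁=0.143, ω₁=-0.348, θ₂=0.106, ω₂=-0.175
apply F[3]=+13.433 → step 4: x=0.021, v=0.515, θ₁=0.135, ω₁=-0.451, θ₂=0.102, ω₂=-0.225
apply F[4]=+10.709 → step 5: x=0.032, v=0.608, θ₁=0.125, ω₁=-0.525, θ₂=0.097, ω₂=-0.267
apply F[5]=+8.061 → step 6: x=0.045, v=0.675, θ₁=0.114, ω₁=-0.572, θ₂=0.091, ω₂=-0.301
apply F[6]=+5.691 → step 7: x=0.059, v=0.719, θ₁=0.102, ω₁=-0.596, θ₂=0.085, ω₂=-0.328
apply F[7]=+3.706 → step 8: x=0.074, v=0.745, θ₁=0.090, ω₁=-0.600, θ₂=0.078, ω₂=-0.348
apply F[8]=+2.117 → step 9: x=0.089, v=0.757, θ₁=0.078, ω₁=-0.591, θ₂=0.071, ω₂=-0.361
apply F[9]=+0.885 → step 10: x=0.104, v=0.757, θ₁=0.067, ω₁=-0.572, θ₂=0.064, ω₂=-0.368
apply F[10]=-0.061 → step 11: x=0.119, v=0.749, θ₁=0.056, ω₁=-0.546, θ₂=0.056, ω₂=-0.370
apply F[11]=-0.787 → step 12: x=0.134, v=0.735, θ₁=0.045, ω₁=-0.516, θ₂=0.049, ω₂=-0.367
apply F[12]=-1.352 → step 13: x=0.148, v=0.716, θ₁=0.035, ω₁=-0.484, θ₂=0.042, ω₂=-0.360
apply F[13]=-1.798 → step 14: x=0.162, v=0.694, θ₁=0.026, ω₁=-0.451, θ₂=0.034, ω₂=-0.350
apply F[14]=-2.153 → step 15: x=0.176, v=0.670, θ₁=0.017, ω₁=-0.418, θ₂=0.028, ω₂=-0.338
apply F[15]=-2.439 → step 16: x=0.189, v=0.644, θ₁=0.009, ω₁=-0.384, θ₂=0.021, ω₂=-0.323
apply F[16]=-2.667 → step 17: x=0.202, v=0.616, θ₁=0.002, ω₁=-0.352, θ₂=0.015, ω₂=-0.307
apply F[17]=-2.846 → step 18: x=0.214, v=0.587, θ₁=-0.005, ω₁=-0.320, θ₂=0.009, ω₂=-0.289
apply F[18]=-2.982 → step 19: x=0.225, v=0.558, θ₁=-0.011, ω₁=-0.289, θ₂=0.003, ω₂=-0.271
apply F[19]=-3.078 → step 20: x=0.236, v=0.528, θ₁=-0.017, ω₁=-0.259, θ₂=-0.002, ω₂=-0.252
apply F[20]=-3.139 → step 21: x=0.246, v=0.499, θ₁=-0.021, ω₁=-0.230, θ₂=-0.007, ω₂=-0.233
apply F[21]=-3.170 → step 22: x=0.256, v=0.470, θ₁=-0.026, ω₁=-0.203, θ₂=-0.012, ω₂=-0.214
apply F[22]=-3.172 → step 23: x=0.265, v=0.441, θ₁=-0.030, ω₁=-0.178, θ₂=-0.016, ω₂=-0.195
apply F[23]=-3.152 → step 24: x=0.274, v=0.413, θ₁=-0.033, ω₁=-0.154, θ₂=-0.019, ω₂=-0.176
apply F[24]=-3.110 → step 25: x=0.282, v=0.385, θ₁=-0.036, ω₁=-0.132, θ₂=-0.023, ω₂=-0.158
apply F[25]=-3.053 → step 26: x=0.289, v=0.359, θ₁=-0.038, ω₁=-0.112, θ₂=-0.026, ω₂=-0.141
apply F[26]=-2.982 → step 27: x=0.296, v=0.334, θ₁=-0.040, ω₁=-0.093, θ₂=-0.028, ω₂=-0.125
apply F[27]=-2.900 → step 28: x=0.302, v=0.309, θ₁=-0.042, ω₁=-0.076, θ₂=-0.031, ω₂=-0.109
apply F[28]=-2.811 → step 29: x=0.308, v=0.286, θ₁=-0.043, ω₁=-0.060, θ₂=-0.033, ω₂=-0.094
apply F[29]=-2.716 → step 30: x=0.314, v=0.264, θ₁=-0.044, ω₁=-0.046, θ₂=-0.034, ω₂=-0.081
apply F[30]=-2.619 → step 31: x=0.319, v=0.243, θ₁=-0.045, ω₁=-0.033, θ₂=-0.036, ω₂=-0.068
apply F[31]=-2.521 → step 32: x=0.324, v=0.223, θ₁=-0.046, ω₁=-0.022, θ₂=-0.037, ω₂=-0.056
apply F[32]=-2.423 → step 33: x=0.328, v=0.204, θ₁=-0.046, ω₁=-0.012, θ₂=-0.038, ω₂=-0.045
apply F[33]=-2.325 → step 34: x=0.332, v=0.186, θ₁=-0.046, ω₁=-0.003, θ₂=-0.039, ω₂=-0.035
Max |angle| over trajectory = 0.153 rad; bound = 0.237 → within bound.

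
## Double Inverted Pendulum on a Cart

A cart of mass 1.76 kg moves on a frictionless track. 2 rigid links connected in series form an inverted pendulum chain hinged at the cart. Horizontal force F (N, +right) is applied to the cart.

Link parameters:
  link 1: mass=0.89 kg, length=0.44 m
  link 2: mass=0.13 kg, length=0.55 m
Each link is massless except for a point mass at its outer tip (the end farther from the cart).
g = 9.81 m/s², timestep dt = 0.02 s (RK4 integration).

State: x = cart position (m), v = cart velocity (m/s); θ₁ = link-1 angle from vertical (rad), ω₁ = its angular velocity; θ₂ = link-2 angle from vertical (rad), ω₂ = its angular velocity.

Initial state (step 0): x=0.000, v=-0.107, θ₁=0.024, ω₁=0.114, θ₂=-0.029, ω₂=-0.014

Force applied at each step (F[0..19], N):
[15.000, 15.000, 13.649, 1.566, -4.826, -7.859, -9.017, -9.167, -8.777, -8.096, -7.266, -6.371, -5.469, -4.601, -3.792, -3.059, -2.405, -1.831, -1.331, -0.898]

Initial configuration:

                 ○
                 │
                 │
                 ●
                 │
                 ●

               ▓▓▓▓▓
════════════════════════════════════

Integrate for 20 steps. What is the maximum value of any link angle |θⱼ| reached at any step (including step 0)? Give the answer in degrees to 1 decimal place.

Answer: 5.1°

Derivation:
apply F[0]=+15.000 → step 1: x=-0.000, v=0.061, θ₁=0.023, ω₁=-0.253, θ₂=-0.030, ω₂=-0.036
apply F[1]=+15.000 → step 2: x=0.002, v=0.229, θ₁=0.014, ω₁=-0.624, θ₂=-0.030, ω₂=-0.056
apply F[2]=+13.649 → step 3: x=0.009, v=0.383, θ₁=-0.002, ω₁=-0.969, θ₂=-0.032, ω₂=-0.071
apply F[3]=+1.566 → step 4: x=0.016, v=0.402, θ₁=-0.022, ω₁=-1.017, θ₂=-0.033, ω₂=-0.079
apply F[4]=-4.826 → step 5: x=0.024, v=0.351, θ₁=-0.041, ω₁=-0.914, θ₂=-0.035, ω₂=-0.080
apply F[5]=-7.859 → step 6: x=0.030, v=0.267, θ₁=-0.058, ω₁=-0.747, θ₂=-0.036, ω₂=-0.074
apply F[6]=-9.017 → step 7: x=0.035, v=0.172, θ₁=-0.071, ω₁=-0.562, θ₂=-0.038, ω₂=-0.063
apply F[7]=-9.167 → step 8: x=0.037, v=0.077, θ₁=-0.080, ω₁=-0.382, θ₂=-0.039, ω₂=-0.047
apply F[8]=-8.777 → step 9: x=0.038, v=-0.013, θ₁=-0.086, ω₁=-0.219, θ₂=-0.040, ω₂=-0.029
apply F[9]=-8.096 → step 10: x=0.037, v=-0.095, θ₁=-0.089, ω₁=-0.076, θ₂=-0.040, ω₂=-0.009
apply F[10]=-7.266 → step 11: x=0.034, v=-0.167, θ₁=-0.090, ω₁=0.044, θ₂=-0.040, ω₂=0.012
apply F[11]=-6.371 → step 12: x=0.030, v=-0.229, θ₁=-0.088, ω₁=0.142, θ₂=-0.040, ω₂=0.033
apply F[12]=-5.469 → step 13: x=0.025, v=-0.281, θ₁=-0.084, ω₁=0.219, θ₂=-0.039, ω₂=0.052
apply F[13]=-4.601 → step 14: x=0.019, v=-0.324, θ₁=-0.079, ω₁=0.277, θ₂=-0.037, ω₂=0.070
apply F[14]=-3.792 → step 15: x=0.012, v=-0.358, θ₁=-0.073, ω₁=0.318, θ₂=-0.036, ω₂=0.086
apply F[15]=-3.059 → step 16: x=0.005, v=-0.385, θ₁=-0.067, ω₁=0.345, θ₂=-0.034, ω₂=0.101
apply F[16]=-2.405 → step 17: x=-0.003, v=-0.405, θ₁=-0.059, ω₁=0.361, θ₂=-0.032, ω₂=0.113
apply F[17]=-1.831 → step 18: x=-0.012, v=-0.420, θ₁=-0.052, ω₁=0.367, θ₂=-0.030, ω₂=0.123
apply F[18]=-1.331 → step 19: x=-0.020, v=-0.429, θ₁=-0.045, ω₁=0.366, θ₂=-0.027, ω₂=0.132
apply F[19]=-0.898 → step 20: x=-0.029, v=-0.435, θ₁=-0.038, ω₁=0.359, θ₂=-0.024, ω₂=0.138
Max |angle| over trajectory = 0.090 rad = 5.1°.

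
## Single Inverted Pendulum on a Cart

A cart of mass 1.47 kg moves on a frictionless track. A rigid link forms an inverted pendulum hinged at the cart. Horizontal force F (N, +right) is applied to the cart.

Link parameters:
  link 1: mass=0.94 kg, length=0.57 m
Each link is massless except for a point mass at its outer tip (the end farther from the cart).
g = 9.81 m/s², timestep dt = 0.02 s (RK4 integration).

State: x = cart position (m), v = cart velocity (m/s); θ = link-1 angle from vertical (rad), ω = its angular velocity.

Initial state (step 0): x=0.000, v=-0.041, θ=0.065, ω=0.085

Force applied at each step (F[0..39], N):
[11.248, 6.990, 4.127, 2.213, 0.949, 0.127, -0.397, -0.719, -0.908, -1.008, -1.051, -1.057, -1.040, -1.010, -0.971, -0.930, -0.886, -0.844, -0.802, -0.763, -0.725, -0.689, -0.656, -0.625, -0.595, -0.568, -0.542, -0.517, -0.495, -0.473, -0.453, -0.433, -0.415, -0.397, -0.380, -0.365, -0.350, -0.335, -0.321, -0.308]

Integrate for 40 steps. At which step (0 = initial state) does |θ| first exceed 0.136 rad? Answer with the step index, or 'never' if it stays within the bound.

apply F[0]=+11.248 → step 1: x=0.001, v=0.104, θ=0.064, ω=-0.146
apply F[1]=+6.990 → step 2: x=0.004, v=0.191, θ=0.060, ω=-0.277
apply F[2]=+4.127 → step 3: x=0.008, v=0.240, θ=0.054, ω=-0.343
apply F[3]=+2.213 → step 4: x=0.013, v=0.263, θ=0.047, ω=-0.367
apply F[4]=+0.949 → step 5: x=0.018, v=0.271, θ=0.040, ω=-0.365
apply F[5]=+0.127 → step 6: x=0.024, v=0.268, θ=0.032, ω=-0.348
apply F[6]=-0.397 → step 7: x=0.029, v=0.259, θ=0.026, ω=-0.322
apply F[7]=-0.719 → step 8: x=0.034, v=0.246, θ=0.020, ω=-0.292
apply F[8]=-0.908 → step 9: x=0.039, v=0.232, θ=0.014, ω=-0.261
apply F[9]=-1.008 → step 10: x=0.043, v=0.217, θ=0.009, ω=-0.231
apply F[10]=-1.051 → step 11: x=0.047, v=0.202, θ=0.005, ω=-0.202
apply F[11]=-1.057 → step 12: x=0.051, v=0.187, θ=0.001, ω=-0.175
apply F[12]=-1.040 → step 13: x=0.055, v=0.173, θ=-0.002, ω=-0.150
apply F[13]=-1.010 → step 14: x=0.058, v=0.160, θ=-0.005, ω=-0.128
apply F[14]=-0.971 → step 15: x=0.061, v=0.147, θ=-0.007, ω=-0.108
apply F[15]=-0.930 → step 16: x=0.064, v=0.136, θ=-0.009, ω=-0.091
apply F[16]=-0.886 → step 17: x=0.067, v=0.125, θ=-0.011, ω=-0.075
apply F[17]=-0.844 → step 18: x=0.069, v=0.115, θ=-0.012, ω=-0.062
apply F[18]=-0.802 → step 19: x=0.071, v=0.105, θ=-0.013, ω=-0.050
apply F[19]=-0.763 → step 20: x=0.073, v=0.097, θ=-0.014, ω=-0.040
apply F[20]=-0.725 → step 21: x=0.075, v=0.089, θ=-0.015, ω=-0.031
apply F[21]=-0.689 → step 22: x=0.077, v=0.081, θ=-0.016, ω=-0.023
apply F[22]=-0.656 → step 23: x=0.078, v=0.074, θ=-0.016, ω=-0.016
apply F[23]=-0.625 → step 24: x=0.080, v=0.068, θ=-0.016, ω=-0.010
apply F[24]=-0.595 → step 25: x=0.081, v=0.062, θ=-0.016, ω=-0.005
apply F[25]=-0.568 → step 26: x=0.082, v=0.056, θ=-0.016, ω=-0.001
apply F[26]=-0.542 → step 27: x=0.083, v=0.051, θ=-0.016, ω=0.003
apply F[27]=-0.517 → step 28: x=0.084, v=0.046, θ=-0.016, ω=0.006
apply F[28]=-0.495 → step 29: x=0.085, v=0.041, θ=-0.016, ω=0.009
apply F[29]=-0.473 → step 30: x=0.086, v=0.037, θ=-0.016, ω=0.011
apply F[30]=-0.453 → step 31: x=0.087, v=0.033, θ=-0.016, ω=0.013
apply F[31]=-0.433 → step 32: x=0.087, v=0.029, θ=-0.015, ω=0.014
apply F[32]=-0.415 → step 33: x=0.088, v=0.025, θ=-0.015, ω=0.016
apply F[33]=-0.397 → step 34: x=0.088, v=0.021, θ=-0.015, ω=0.017
apply F[34]=-0.380 → step 35: x=0.089, v=0.018, θ=-0.014, ω=0.017
apply F[35]=-0.365 → step 36: x=0.089, v=0.015, θ=-0.014, ω=0.018
apply F[36]=-0.350 → step 37: x=0.089, v=0.012, θ=-0.014, ω=0.019
apply F[37]=-0.335 → step 38: x=0.089, v=0.009, θ=-0.013, ω=0.019
apply F[38]=-0.321 → step 39: x=0.090, v=0.006, θ=-0.013, ω=0.019
apply F[39]=-0.308 → step 40: x=0.090, v=0.004, θ=-0.013, ω=0.019
max |θ| = 0.065 ≤ 0.136 over all 41 states.

Answer: never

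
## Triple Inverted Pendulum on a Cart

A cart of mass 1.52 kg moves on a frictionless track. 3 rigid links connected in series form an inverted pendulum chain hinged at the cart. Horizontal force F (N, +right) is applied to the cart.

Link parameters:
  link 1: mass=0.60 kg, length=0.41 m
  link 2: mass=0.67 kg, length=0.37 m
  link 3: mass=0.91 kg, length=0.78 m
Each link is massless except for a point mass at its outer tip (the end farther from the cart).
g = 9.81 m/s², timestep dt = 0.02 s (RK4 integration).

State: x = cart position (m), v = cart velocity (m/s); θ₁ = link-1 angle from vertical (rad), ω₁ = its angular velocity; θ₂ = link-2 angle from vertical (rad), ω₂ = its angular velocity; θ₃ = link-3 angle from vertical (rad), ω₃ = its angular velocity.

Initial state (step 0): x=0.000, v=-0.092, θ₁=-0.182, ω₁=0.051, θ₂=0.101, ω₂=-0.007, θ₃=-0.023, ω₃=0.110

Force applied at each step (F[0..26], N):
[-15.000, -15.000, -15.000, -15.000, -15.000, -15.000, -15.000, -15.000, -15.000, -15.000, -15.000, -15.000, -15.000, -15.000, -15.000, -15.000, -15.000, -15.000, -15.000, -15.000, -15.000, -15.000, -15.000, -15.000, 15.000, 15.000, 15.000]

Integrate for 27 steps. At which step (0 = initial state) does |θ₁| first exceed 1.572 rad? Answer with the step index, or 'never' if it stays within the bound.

apply F[0]=-15.000 → step 1: x=-0.003, v=-0.243, θ₁=-0.181, ω₁=0.017, θ₂=0.107, ω₂=0.566, θ₃=-0.021, ω₃=0.045
apply F[1]=-15.000 → step 2: x=-0.010, v=-0.395, θ₁=-0.181, ω₁=-0.011, θ₂=0.124, ω₂=1.146, θ₃=-0.021, ω₃=-0.022
apply F[2]=-15.000 → step 3: x=-0.019, v=-0.550, θ₁=-0.182, ω₁=-0.028, θ₂=0.153, ω₂=1.737, θ₃=-0.022, ω₃=-0.093
apply F[3]=-15.000 → step 4: x=-0.032, v=-0.709, θ₁=-0.182, ω₁=-0.022, θ₂=0.193, ω₂=2.334, θ₃=-0.025, ω₃=-0.169
apply F[4]=-15.000 → step 5: x=-0.048, v=-0.872, θ₁=-0.182, ω₁=0.025, θ₂=0.246, ω₂=2.921, θ₃=-0.029, ω₃=-0.245
apply F[5]=-15.000 → step 6: x=-0.067, v=-1.041, θ₁=-0.181, ω₁=0.130, θ₂=0.310, ω₂=3.480, θ₃=-0.035, ω₃=-0.314
apply F[6]=-15.000 → step 7: x=-0.089, v=-1.215, θ₁=-0.177, ω₁=0.307, θ₂=0.385, ω₂=3.991, θ₃=-0.042, ω₃=-0.368
apply F[7]=-15.000 → step 8: x=-0.115, v=-1.393, θ₁=-0.168, ω₁=0.568, θ₂=0.469, ω₂=4.443, θ₃=-0.049, ω₃=-0.400
apply F[8]=-15.000 → step 9: x=-0.145, v=-1.576, θ₁=-0.153, ω₁=0.916, θ₂=0.562, ω₂=4.831, θ₃=-0.057, ω₃=-0.407
apply F[9]=-15.000 → step 10: x=-0.178, v=-1.763, θ₁=-0.131, ω₁=1.351, θ₂=0.662, ω₂=5.155, θ₃=-0.065, ω₃=-0.384
apply F[10]=-15.000 → step 11: x=-0.216, v=-1.953, θ₁=-0.099, ω₁=1.872, θ₂=0.768, ω₂=5.412, θ₃=-0.073, ω₃=-0.332
apply F[11]=-15.000 → step 12: x=-0.257, v=-2.147, θ₁=-0.055, ω₁=2.478, θ₂=0.878, ω₂=5.594, θ₃=-0.078, ω₃=-0.251
apply F[12]=-15.000 → step 13: x=-0.301, v=-2.344, θ₁=0.001, ω₁=3.166, θ₂=0.991, ω₂=5.686, θ₃=-0.082, ω₃=-0.143
apply F[13]=-15.000 → step 14: x=-0.350, v=-2.541, θ₁=0.072, ω₁=3.927, θ₂=1.105, ω₂=5.660, θ₃=-0.084, ω₃=-0.011
apply F[14]=-15.000 → step 15: x=-0.403, v=-2.736, θ₁=0.158, ω₁=4.747, θ₂=1.216, ω₂=5.481, θ₃=-0.083, ω₃=0.140
apply F[15]=-15.000 → step 16: x=-0.460, v=-2.922, θ₁=0.262, ω₁=5.604, θ₂=1.323, ω₂=5.109, θ₃=-0.078, ω₃=0.306
apply F[16]=-15.000 → step 17: x=-0.520, v=-3.088, θ₁=0.383, ω₁=6.470, θ₂=1.419, ω₂=4.509, θ₃=-0.070, ω₃=0.484
apply F[17]=-15.000 → step 18: x=-0.583, v=-3.223, θ₁=0.521, ω₁=7.321, θ₂=1.501, ω₂=3.664, θ₃=-0.059, ω₃=0.676
apply F[18]=-15.000 → step 19: x=-0.648, v=-3.311, θ₁=0.675, ω₁=8.146, θ₂=1.564, ω₂=2.583, θ₃=-0.043, ω₃=0.897
apply F[19]=-15.000 → step 20: x=-0.715, v=-3.334, θ₁=0.846, ω₁=8.955, θ₂=1.603, ω₂=1.307, θ₃=-0.023, ω₃=1.177
apply F[20]=-15.000 → step 21: x=-0.781, v=-3.271, θ₁=1.034, ω₁=9.765, θ₂=1.616, ω₂=-0.083, θ₃=0.005, ω₃=1.567
apply F[21]=-15.000 → step 22: x=-0.845, v=-3.095, θ₁=1.237, ω₁=10.563, θ₂=1.600, ω₂=-1.434, θ₃=0.041, ω₃=2.132
apply F[22]=-15.000 → step 23: x=-0.904, v=-2.791, θ₁=1.455, ω₁=11.250, θ₂=1.560, ω₂=-2.452, θ₃=0.091, ω₃=2.918
apply F[23]=-15.000 → step 24: x=-0.956, v=-2.390, θ₁=1.685, ω₁=11.652, θ₂=1.507, ω₂=-2.760, θ₃=0.159, ω₃=3.870
apply F[24]=+15.000 → step 25: x=-0.997, v=-1.741, θ₁=1.921, ω₁=11.974, θ₂=1.454, ω₂=-2.414, θ₃=0.244, ω₃=4.590
apply F[25]=+15.000 → step 26: x=-1.026, v=-1.108, θ₁=2.163, ω₁=12.226, θ₂=1.415, ω₂=-1.363, θ₃=0.342, ω₃=5.245
apply F[26]=+15.000 → step 27: x=-1.042, v=-0.527, θ₁=2.410, ω₁=12.473, θ₂=1.404, ω₂=0.354, θ₃=0.453, ω₃=5.786
|θ₁| = 1.685 > 1.572 first at step 24.

Answer: 24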